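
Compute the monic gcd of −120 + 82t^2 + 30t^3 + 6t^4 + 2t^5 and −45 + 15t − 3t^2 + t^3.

Repeated division with remainder:
  2t^5 + 6t^4 + 30t^3 + 82t^2 − 120 = (2t^2 + 12t + 36)(t^3 − 3t^2 + 15t − 45) + (100t^2 + 1500)
  t^3 − 3t^2 + 15t − 45 = ((1/100)t − 3/100)(100t^2 + 1500) + (0)
Last nonzero remainder: 100t^2 + 1500. Dividing through by 100 gives the monic gcd t^2 + 15.

15 + t^2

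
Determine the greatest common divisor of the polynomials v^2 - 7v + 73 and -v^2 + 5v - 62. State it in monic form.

Apply the Euclidean algorithm:
  v^2 - 7v + 73 = (-1)(-v^2 + 5v - 62) + (-2v + 11)
  -v^2 + 5v - 62 = ((1/2)v + 1/4)(-2v + 11) + (-259/4)
  -2v + 11 = ((8/259)v - 44/259)(-259/4) + (0)
The last nonzero remainder is the constant -259/4, so the polynomials are coprime and gcd = 1.

1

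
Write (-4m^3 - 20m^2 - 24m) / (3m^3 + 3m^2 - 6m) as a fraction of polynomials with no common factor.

(-4m - 12)/(3m - 3)

Euclidean algorithm in ℚ[m]:
  -4m^3 - 20m^2 - 24m = (-4/3)(3m^3 + 3m^2 - 6m) + (-16m^2 - 32m)
  3m^3 + 3m^2 - 6m = (-(3/16)m + 3/16)(-16m^2 - 32m) + (0)
Last nonzero remainder: -16m^2 - 32m. Dividing through by -16 gives the monic gcd m^2 + 2m.
Cancel m^2 + 2m from numerator and denominator to get the reduced form.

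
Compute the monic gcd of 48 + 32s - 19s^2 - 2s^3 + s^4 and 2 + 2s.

By polynomial division,
  s^4 - 2s^3 - 19s^2 + 32s + 48 = ((1/2)s^3 - (3/2)s^2 - 8s + 24)(2s + 2) + (0)
Last nonzero remainder: 2s + 2. Dividing through by 2 gives the monic gcd s + 1.

1 + s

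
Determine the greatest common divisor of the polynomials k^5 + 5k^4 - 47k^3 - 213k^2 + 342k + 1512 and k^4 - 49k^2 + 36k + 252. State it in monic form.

k^3 - 2k^2 - 45k + 126

By polynomial division,
  k^5 + 5k^4 - 47k^3 - 213k^2 + 342k + 1512 = (k + 5)(k^4 - 49k^2 + 36k + 252) + (2k^3 - 4k^2 - 90k + 252)
  k^4 - 49k^2 + 36k + 252 = ((1/2)k + 1)(2k^3 - 4k^2 - 90k + 252) + (0)
Last nonzero remainder: 2k^3 - 4k^2 - 90k + 252. Dividing through by 2 gives the monic gcd k^3 - 2k^2 - 45k + 126.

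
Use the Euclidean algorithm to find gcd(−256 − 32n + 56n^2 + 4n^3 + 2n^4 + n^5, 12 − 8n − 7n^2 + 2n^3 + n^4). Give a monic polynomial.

Apply the Euclidean algorithm:
  n^5 + 2n^4 + 4n^3 + 56n^2 − 32n − 256 = (n)(n^4 + 2n^3 − 7n^2 − 8n + 12) + (11n^3 + 64n^2 − 44n − 256)
  n^4 + 2n^3 − 7n^2 − 8n + 12 = ((1/11)n − 42/121)(11n^3 + 64n^2 − 44n − 256) + ((2325/121)n^2 − 9300/121)
  11n^3 + 64n^2 − 44n − 256 = ((1331/2325)n + 7744/2325)((2325/121)n^2 − 9300/121) + (0)
Last nonzero remainder: (2325/121)n^2 − 9300/121. Dividing through by 2325/121 gives the monic gcd n^2 − 4.

−4 + n^2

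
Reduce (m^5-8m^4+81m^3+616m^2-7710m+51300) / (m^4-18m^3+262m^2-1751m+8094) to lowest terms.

(m^3-m^2-40m+450)/(m^2-11m+71)

By polynomial division,
  m^5-8m^4+81m^3+616m^2-7710m+51300 = (m+10)(m^4-18m^3+262m^2-1751m+8094) + (-m^3-253m^2+1706m-29640)
  m^4-18m^3+262m^2-1751m+8094 = (-m+271)(-m^3-253m^2+1706m-29640) + (70531m^2-493717m+8040534)
  -m^3-253m^2+1706m-29640 = (-(1/70531)m-260/70531)(70531m^2-493717m+8040534) + (0)
Last nonzero remainder: 70531m^2-493717m+8040534. Dividing through by 70531 gives the monic gcd m^2-7m+114.
Cancel m^2-7m+114 from numerator and denominator to get the reduced form.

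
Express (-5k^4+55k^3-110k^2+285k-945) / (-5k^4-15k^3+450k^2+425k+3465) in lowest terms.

Apply the Euclidean algorithm:
  -5k^4+55k^3-110k^2+285k-945 = (-5k^4-15k^3+450k^2+425k+3465) + (70k^3-560k^2-140k-4410)
  -5k^4-15k^3+450k^2+425k+3465 = (-(1/14)k-11/14)(70k^3-560k^2-140k-4410) + (0)
Last nonzero remainder: 70k^3-560k^2-140k-4410. Dividing through by 70 gives the monic gcd k^3-8k^2-2k-63.
Cancel k^3-8k^2-2k-63 from numerator and denominator to get the reduced form.

(k-3)/(k+11)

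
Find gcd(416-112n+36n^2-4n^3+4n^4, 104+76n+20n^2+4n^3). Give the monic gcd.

Euclidean algorithm in ℚ[n]:
  4n^4-4n^3+36n^2-112n+416 = (n-6)(4n^3+20n^2+76n+104) + (80n^2+240n+1040)
  4n^3+20n^2+76n+104 = ((1/20)n+1/10)(80n^2+240n+1040) + (0)
Last nonzero remainder: 80n^2+240n+1040. Dividing through by 80 gives the monic gcd n^2+3n+13.

13+3n+n^2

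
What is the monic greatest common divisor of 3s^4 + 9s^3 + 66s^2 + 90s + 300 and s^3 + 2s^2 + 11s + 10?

s^2 + s + 10

Euclidean algorithm in ℚ[s]:
  3s^4 + 9s^3 + 66s^2 + 90s + 300 = (3s + 3)(s^3 + 2s^2 + 11s + 10) + (27s^2 + 27s + 270)
  s^3 + 2s^2 + 11s + 10 = ((1/27)s + 1/27)(27s^2 + 27s + 270) + (0)
Last nonzero remainder: 27s^2 + 27s + 270. Dividing through by 27 gives the monic gcd s^2 + s + 10.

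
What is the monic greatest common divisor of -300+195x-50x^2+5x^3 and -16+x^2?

Euclidean algorithm in ℚ[x]:
  5x^3-50x^2+195x-300 = (5x-50)(x^2-16) + (275x-1100)
  x^2-16 = ((1/275)x+4/275)(275x-1100) + (0)
Last nonzero remainder: 275x-1100. Dividing through by 275 gives the monic gcd x-4.

-4+x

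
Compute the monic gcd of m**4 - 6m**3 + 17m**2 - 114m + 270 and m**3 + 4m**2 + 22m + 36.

m**2 + 2m + 18

By polynomial division,
  m**4 - 6m**3 + 17m**2 - 114m + 270 = (m - 10)(m**3 + 4m**2 + 22m + 36) + (35m**2 + 70m + 630)
  m**3 + 4m**2 + 22m + 36 = ((1/35)m + 2/35)(35m**2 + 70m + 630) + (0)
Last nonzero remainder: 35m**2 + 70m + 630. Dividing through by 35 gives the monic gcd m**2 + 2m + 18.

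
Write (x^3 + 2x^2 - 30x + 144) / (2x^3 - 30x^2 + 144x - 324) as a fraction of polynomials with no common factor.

(x + 8)/(2x - 18)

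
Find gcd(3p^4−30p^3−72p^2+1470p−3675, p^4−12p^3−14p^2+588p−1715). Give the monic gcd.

p^3−5p^2−49p+245

Apply the Euclidean algorithm:
  3p^4−30p^3−72p^2+1470p−3675 = (3)(p^4−12p^3−14p^2+588p−1715) + (6p^3−30p^2−294p+1470)
  p^4−12p^3−14p^2+588p−1715 = ((1/6)p−7/6)(6p^3−30p^2−294p+1470) + (0)
Last nonzero remainder: 6p^3−30p^2−294p+1470. Dividing through by 6 gives the monic gcd p^3−5p^2−49p+245.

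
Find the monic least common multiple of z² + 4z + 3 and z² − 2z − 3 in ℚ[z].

z³ + z² − 9z − 9

Euclidean algorithm in ℚ[z]:
  z² + 4z + 3 = (z² − 2z − 3) + (6z + 6)
  z² − 2z − 3 = ((1/6)z − 1/2)(6z + 6) + (0)
Last nonzero remainder: 6z + 6. Dividing through by 6 gives the monic gcd z + 1.
Then lcm(f, g) = f·g / gcd(f, g); expanding and making the result monic gives the answer.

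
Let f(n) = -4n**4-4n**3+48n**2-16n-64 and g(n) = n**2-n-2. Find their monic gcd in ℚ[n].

n**2-n-2

Apply the Euclidean algorithm:
  -4n**4-4n**3+48n**2-16n-64 = (-4n**2-8n+32)(n**2-n-2) + (0)
The last nonzero remainder n**2-n-2 is already monic.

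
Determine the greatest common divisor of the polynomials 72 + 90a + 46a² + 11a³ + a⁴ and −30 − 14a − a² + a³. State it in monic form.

6 + 4a + a²

Apply the Euclidean algorithm:
  a⁴ + 11a³ + 46a² + 90a + 72 = (a + 12)(a³ − a² − 14a − 30) + (72a² + 288a + 432)
  a³ − a² − 14a − 30 = ((1/72)a − 5/72)(72a² + 288a + 432) + (0)
Last nonzero remainder: 72a² + 288a + 432. Dividing through by 72 gives the monic gcd a² + 4a + 6.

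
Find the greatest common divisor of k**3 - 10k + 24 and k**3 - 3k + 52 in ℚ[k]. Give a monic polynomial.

k + 4

Apply the Euclidean algorithm:
  k**3 - 10k + 24 = (k**3 - 3k + 52) + (-7k - 28)
  k**3 - 3k + 52 = (-(1/7)k**2 + (4/7)k - 13/7)(-7k - 28) + (0)
Last nonzero remainder: -7k - 28. Dividing through by -7 gives the monic gcd k + 4.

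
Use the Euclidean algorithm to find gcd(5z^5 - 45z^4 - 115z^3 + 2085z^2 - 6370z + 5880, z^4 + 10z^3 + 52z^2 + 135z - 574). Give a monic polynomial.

By polynomial division,
  5z^5 - 45z^4 - 115z^3 + 2085z^2 - 6370z + 5880 = (5z - 95)(z^4 + 10z^3 + 52z^2 + 135z - 574) + (575z^3 + 6350z^2 + 9325z - 48650)
  z^4 + 10z^3 + 52z^2 + 135z - 574 = ((1/575)z - 24/13225)(575z^3 + 6350z^2 + 9325z - 48650) + ((25025/529)z^2 + (125125/529)z - 350350/529)
  575z^3 + 6350z^2 + 9325z - 48650 = ((12167/1001)z + 73531/1001)((25025/529)z^2 + (125125/529)z - 350350/529) + (0)
Last nonzero remainder: (25025/529)z^2 + (125125/529)z - 350350/529. Dividing through by 25025/529 gives the monic gcd z^2 + 5z - 14.

z^2 + 5z - 14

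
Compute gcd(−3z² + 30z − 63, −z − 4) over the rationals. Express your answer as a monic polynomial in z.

1

Repeated division with remainder:
  −3z² + 30z − 63 = (3z − 42)(−z − 4) + (−231)
  −z − 4 = ((1/231)z + 4/231)(−231) + (0)
The last nonzero remainder is the constant −231, so the polynomials are coprime and gcd = 1.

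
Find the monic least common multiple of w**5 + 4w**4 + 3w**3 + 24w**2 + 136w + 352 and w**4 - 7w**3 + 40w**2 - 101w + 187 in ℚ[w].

Euclidean algorithm in ℚ[w]:
  w**5 + 4w**4 + 3w**3 + 24w**2 + 136w + 352 = (w + 11)(w**4 - 7w**3 + 40w**2 - 101w + 187) + (40w**3 - 315w**2 + 1060w - 1705)
  w**4 - 7w**3 + 40w**2 - 101w + 187 = ((1/40)w + 7/320)(40w**3 - 315w**2 + 1060w - 1705) + ((1305/64)w**2 - (1305/16)w + 14355/64)
  40w**3 - 315w**2 + 1060w - 1705 = ((512/261)w - 1984/261)((1305/64)w**2 - (1305/16)w + 14355/64) + (0)
Last nonzero remainder: (1305/64)w**2 - (1305/16)w + 14355/64. Dividing through by 1305/64 gives the monic gcd w**2 - 4w + 11.
Then lcm(f, g) = f·g / gcd(f, g); expanding and making the result monic gives the answer.

w**7 + w**6 + 8w**5 + 83w**4 + 115w**3 + 352w**2 + 1256w + 5984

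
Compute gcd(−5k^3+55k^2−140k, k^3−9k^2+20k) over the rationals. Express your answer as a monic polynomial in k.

k^2−4k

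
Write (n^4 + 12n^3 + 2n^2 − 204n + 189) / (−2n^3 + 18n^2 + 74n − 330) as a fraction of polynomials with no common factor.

(−n^3 − 15n^2 − 47n + 63)/(2n^2 − 12n − 110)

Euclidean algorithm in ℚ[n]:
  n^4 + 12n^3 + 2n^2 − 204n + 189 = (−(1/2)n − 21/2)(−2n^3 + 18n^2 + 74n − 330) + (228n^2 + 408n − 3276)
  −2n^3 + 18n^2 + 74n − 330 = (−(1/114)n + 205/2166)(228n^2 + 408n − 3276) + ((2400/361)n − 7200/361)
  228n^2 + 408n − 3276 = ((6859/200)n + 32851/200)((2400/361)n − 7200/361) + (0)
Last nonzero remainder: (2400/361)n − 7200/361. Dividing through by 2400/361 gives the monic gcd n − 3.
Cancel n − 3 from numerator and denominator to get the reduced form.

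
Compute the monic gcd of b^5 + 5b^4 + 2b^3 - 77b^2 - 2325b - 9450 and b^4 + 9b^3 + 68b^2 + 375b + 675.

b^3 + 6b^2 + 50b + 225

Apply the Euclidean algorithm:
  b^5 + 5b^4 + 2b^3 - 77b^2 - 2325b - 9450 = (b - 4)(b^4 + 9b^3 + 68b^2 + 375b + 675) + (-30b^3 - 180b^2 - 1500b - 6750)
  b^4 + 9b^3 + 68b^2 + 375b + 675 = (-(1/30)b - 1/10)(-30b^3 - 180b^2 - 1500b - 6750) + (0)
Last nonzero remainder: -30b^3 - 180b^2 - 1500b - 6750. Dividing through by -30 gives the monic gcd b^3 + 6b^2 + 50b + 225.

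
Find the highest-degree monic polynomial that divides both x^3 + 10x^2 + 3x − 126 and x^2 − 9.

x − 3

Euclidean algorithm in ℚ[x]:
  x^3 + 10x^2 + 3x − 126 = (x + 10)(x^2 − 9) + (12x − 36)
  x^2 − 9 = ((1/12)x + 1/4)(12x − 36) + (0)
Last nonzero remainder: 12x − 36. Dividing through by 12 gives the monic gcd x − 3.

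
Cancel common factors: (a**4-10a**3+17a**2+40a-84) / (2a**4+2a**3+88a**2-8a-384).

Euclidean algorithm in ℚ[a]:
  a**4-10a**3+17a**2+40a-84 = (1/2)(2a**4+2a**3+88a**2-8a-384) + (-11a**3-27a**2+44a+108)
  2a**4+2a**3+88a**2-8a-384 = (-(2/11)a+32/121)(-11a**3-27a**2+44a+108) + ((12480/121)a**2-49920/121)
  -11a**3-27a**2+44a+108 = (-(1331/12480)a-1089/4160)((12480/121)a**2-49920/121) + (0)
Last nonzero remainder: (12480/121)a**2-49920/121. Dividing through by 12480/121 gives the monic gcd a**2-4.
Cancel a**2-4 from numerator and denominator to get the reduced form.

(a**2-10a+21)/(2a**2+2a+96)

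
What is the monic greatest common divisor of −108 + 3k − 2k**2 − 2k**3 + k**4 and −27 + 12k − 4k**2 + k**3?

Euclidean algorithm in ℚ[k]:
  k**4 − 2k**3 − 2k**2 + 3k − 108 = (k + 2)(k**3 − 4k**2 + 12k − 27) + (−6k**2 + 6k − 54)
  k**3 − 4k**2 + 12k − 27 = (−(1/6)k + 1/2)(−6k**2 + 6k − 54) + (0)
Last nonzero remainder: −6k**2 + 6k − 54. Dividing through by −6 gives the monic gcd k**2 − k + 9.

9 − k + k**2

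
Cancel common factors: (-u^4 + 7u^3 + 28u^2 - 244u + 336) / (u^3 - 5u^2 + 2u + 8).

(-u^2 + u + 42)/(u + 1)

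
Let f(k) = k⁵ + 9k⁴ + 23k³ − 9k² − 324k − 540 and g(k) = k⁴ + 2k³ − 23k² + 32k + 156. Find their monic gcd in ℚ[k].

Apply the Euclidean algorithm:
  k⁵ + 9k⁴ + 23k³ − 9k² − 324k − 540 = (k + 7)(k⁴ + 2k³ − 23k² + 32k + 156) + (32k³ + 120k² − 704k − 1632)
  k⁴ + 2k³ − 23k² + 32k + 156 = ((1/32)k − 7/128)(32k³ + 120k² − 704k − 1632) + ((89/16)k² + (89/2)k + 267/4)
  32k³ + 120k² − 704k − 1632 = ((512/89)k − 2176/89)((89/16)k² + (89/2)k + 267/4) + (0)
Last nonzero remainder: (89/16)k² + (89/2)k + 267/4. Dividing through by 89/16 gives the monic gcd k² + 8k + 12.

k² + 8k + 12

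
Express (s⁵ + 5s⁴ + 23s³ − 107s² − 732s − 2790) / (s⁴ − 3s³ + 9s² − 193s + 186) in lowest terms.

(s³ + s² − 12s − 90)/(s² − 7s + 6)

Euclidean algorithm in ℚ[s]:
  s⁵ + 5s⁴ + 23s³ − 107s² − 732s − 2790 = (s + 8)(s⁴ − 3s³ + 9s² − 193s + 186) + (38s³ + 14s² + 626s − 4278)
  s⁴ − 3s³ + 9s² − 193s + 186 = ((1/38)s − 32/361)(38s³ + 14s² + 626s − 4278) + (−(2250/361)s² − (9000/361)s − 69750/361)
  38s³ + 14s² + 626s − 4278 = (−(6859/1125)s + 8303/375)(−(2250/361)s² − (9000/361)s − 69750/361) + (0)
Last nonzero remainder: −(2250/361)s² − (9000/361)s − 69750/361. Dividing through by −2250/361 gives the monic gcd s² + 4s + 31.
Cancel s² + 4s + 31 from numerator and denominator to get the reduced form.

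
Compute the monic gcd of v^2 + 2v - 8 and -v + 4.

1

By polynomial division,
  v^2 + 2v - 8 = (-v - 6)(-v + 4) + (16)
  -v + 4 = (-(1/16)v + 1/4)(16) + (0)
The last nonzero remainder is the constant 16, so the polynomials are coprime and gcd = 1.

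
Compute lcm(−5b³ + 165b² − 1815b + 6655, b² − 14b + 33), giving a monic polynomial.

By polynomial division,
  −5b³ + 165b² − 1815b + 6655 = (−5b + 95)(b² − 14b + 33) + (−320b + 3520)
  b² − 14b + 33 = (−(1/320)b + 3/320)(−320b + 3520) + (0)
Last nonzero remainder: −320b + 3520. Dividing through by −320 gives the monic gcd b − 11.
Then lcm(f, g) = f·g / gcd(f, g); expanding and making the result monic gives the answer.

b⁴ − 36b³ + 462b² − 2420b + 3993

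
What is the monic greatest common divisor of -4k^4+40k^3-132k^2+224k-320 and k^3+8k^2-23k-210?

k-5

Apply the Euclidean algorithm:
  -4k^4+40k^3-132k^2+224k-320 = (-4k+72)(k^3+8k^2-23k-210) + (-800k^2+1040k+14800)
  k^3+8k^2-23k-210 = (-(1/800)k-93/8000)(-800k^2+1040k+14800) + ((759/100)k-759/20)
  -800k^2+1040k+14800 = (-(80000/759)k-296000/759)((759/100)k-759/20) + (0)
Last nonzero remainder: (759/100)k-759/20. Dividing through by 759/100 gives the monic gcd k-5.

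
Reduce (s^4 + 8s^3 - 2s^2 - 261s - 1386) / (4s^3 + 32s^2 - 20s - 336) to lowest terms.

(s^3 + s^2 - 9s - 198)/(4s^2 + 4s - 48)

By polynomial division,
  s^4 + 8s^3 - 2s^2 - 261s - 1386 = ((1/4)s)(4s^3 + 32s^2 - 20s - 336) + (3s^2 - 177s - 1386)
  4s^3 + 32s^2 - 20s - 336 = ((4/3)s + 268/3)(3s^2 - 177s - 1386) + (17640s + 123480)
  3s^2 - 177s - 1386 = ((1/5880)s - 11/980)(17640s + 123480) + (0)
Last nonzero remainder: 17640s + 123480. Dividing through by 17640 gives the monic gcd s + 7.
Cancel s + 7 from numerator and denominator to get the reduced form.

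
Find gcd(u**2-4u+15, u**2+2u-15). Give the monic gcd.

By polynomial division,
  u**2-4u+15 = (u**2+2u-15) + (-6u+30)
  u**2+2u-15 = (-(1/6)u-7/6)(-6u+30) + (20)
  -6u+30 = (-(3/10)u+3/2)(20) + (0)
The last nonzero remainder is the constant 20, so the polynomials are coprime and gcd = 1.

1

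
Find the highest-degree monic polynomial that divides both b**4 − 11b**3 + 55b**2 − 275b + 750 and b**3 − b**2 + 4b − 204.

By polynomial division,
  b**4 − 11b**3 + 55b**2 − 275b + 750 = (b − 10)(b**3 − b**2 + 4b − 204) + (41b**2 − 31b − 1290)
  b**3 − b**2 + 4b − 204 = ((1/41)b − 10/1681)(41b**2 − 31b − 1290) + ((59304/1681)b − 355824/1681)
  41b**2 − 31b − 1290 = ((68921/59304)b + 361415/59304)((59304/1681)b − 355824/1681) + (0)
Last nonzero remainder: (59304/1681)b − 355824/1681. Dividing through by 59304/1681 gives the monic gcd b − 6.

b − 6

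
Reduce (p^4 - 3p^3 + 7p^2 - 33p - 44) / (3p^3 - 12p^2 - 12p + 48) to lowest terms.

(p^3 + p^2 + 11p + 11)/(3p^2 - 12)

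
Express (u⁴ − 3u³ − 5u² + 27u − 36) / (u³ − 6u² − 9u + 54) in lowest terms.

Repeated division with remainder:
  u⁴ − 3u³ − 5u² + 27u − 36 = (u + 3)(u³ − 6u² − 9u + 54) + (22u² − 198)
  u³ − 6u² − 9u + 54 = ((1/22)u − 3/11)(22u² − 198) + (0)
Last nonzero remainder: 22u² − 198. Dividing through by 22 gives the monic gcd u² − 9.
Cancel u² − 9 from numerator and denominator to get the reduced form.

(u² − 3u + 4)/(u − 6)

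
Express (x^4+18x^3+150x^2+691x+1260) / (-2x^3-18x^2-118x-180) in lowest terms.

(-x^2-11x-28)/(2x+4)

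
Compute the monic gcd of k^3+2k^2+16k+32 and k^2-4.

k+2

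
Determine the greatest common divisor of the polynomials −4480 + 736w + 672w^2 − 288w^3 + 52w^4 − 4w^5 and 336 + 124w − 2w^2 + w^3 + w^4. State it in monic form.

28 − 6w + w^2

Repeated division with remainder:
  −4w^5 + 52w^4 − 288w^3 + 672w^2 + 736w − 4480 = (−4w + 56)(w^4 + w^3 − 2w^2 + 124w + 336) + (−352w^3 + 1280w^2 − 4864w − 23296)
  w^4 + w^3 − 2w^2 + 124w + 336 = (−(1/352)w − 51/3872)(−352w^3 + 1280w^2 − 4864w − 23296) + ((126/121)w^2 − (756/121)w + 3528/121)
  −352w^3 + 1280w^2 − 4864w − 23296 = (−(21296/63)w − 50336/63)((126/121)w^2 − (756/121)w + 3528/121) + (0)
Last nonzero remainder: (126/121)w^2 − (756/121)w + 3528/121. Dividing through by 126/121 gives the monic gcd w^2 − 6w + 28.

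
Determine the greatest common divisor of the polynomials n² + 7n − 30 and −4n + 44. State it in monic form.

1

Euclidean algorithm in ℚ[n]:
  n² + 7n − 30 = (−(1/4)n − 9/2)(−4n + 44) + (168)
  −4n + 44 = (−(1/42)n + 11/42)(168) + (0)
The last nonzero remainder is the constant 168, so the polynomials are coprime and gcd = 1.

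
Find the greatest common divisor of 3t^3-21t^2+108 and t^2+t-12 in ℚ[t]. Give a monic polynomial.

t-3

Repeated division with remainder:
  3t^3-21t^2+108 = (3t-24)(t^2+t-12) + (60t-180)
  t^2+t-12 = ((1/60)t+1/15)(60t-180) + (0)
Last nonzero remainder: 60t-180. Dividing through by 60 gives the monic gcd t-3.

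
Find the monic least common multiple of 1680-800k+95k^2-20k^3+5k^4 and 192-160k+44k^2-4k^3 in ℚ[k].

-1344+976k-236k^2+35k^3-8k^4+k^5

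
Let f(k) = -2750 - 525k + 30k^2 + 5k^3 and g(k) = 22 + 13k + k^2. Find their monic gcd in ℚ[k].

11 + k

Euclidean algorithm in ℚ[k]:
  5k^3 + 30k^2 - 525k - 2750 = (5k - 35)(k^2 + 13k + 22) + (-180k - 1980)
  k^2 + 13k + 22 = (-(1/180)k - 1/90)(-180k - 1980) + (0)
Last nonzero remainder: -180k - 1980. Dividing through by -180 gives the monic gcd k + 11.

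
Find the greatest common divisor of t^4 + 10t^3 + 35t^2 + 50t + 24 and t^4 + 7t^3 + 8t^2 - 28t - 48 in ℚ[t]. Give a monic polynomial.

t^3 + 9t^2 + 26t + 24

Repeated division with remainder:
  t^4 + 10t^3 + 35t^2 + 50t + 24 = (t^4 + 7t^3 + 8t^2 - 28t - 48) + (3t^3 + 27t^2 + 78t + 72)
  t^4 + 7t^3 + 8t^2 - 28t - 48 = ((1/3)t - 2/3)(3t^3 + 27t^2 + 78t + 72) + (0)
Last nonzero remainder: 3t^3 + 27t^2 + 78t + 72. Dividing through by 3 gives the monic gcd t^3 + 9t^2 + 26t + 24.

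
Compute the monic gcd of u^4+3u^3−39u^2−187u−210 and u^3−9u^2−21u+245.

u^2−2u−35

Repeated division with remainder:
  u^4+3u^3−39u^2−187u−210 = (u+12)(u^3−9u^2−21u+245) + (90u^2−180u−3150)
  u^3−9u^2−21u+245 = ((1/90)u−7/90)(90u^2−180u−3150) + (0)
Last nonzero remainder: 90u^2−180u−3150. Dividing through by 90 gives the monic gcd u^2−2u−35.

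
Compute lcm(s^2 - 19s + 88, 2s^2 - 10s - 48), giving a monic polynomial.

s^3 - 16s^2 + 31s + 264

By polynomial division,
  s^2 - 19s + 88 = (1/2)(2s^2 - 10s - 48) + (-14s + 112)
  2s^2 - 10s - 48 = (-(1/7)s - 3/7)(-14s + 112) + (0)
Last nonzero remainder: -14s + 112. Dividing through by -14 gives the monic gcd s - 8.
Then lcm(f, g) = f·g / gcd(f, g); expanding and making the result monic gives the answer.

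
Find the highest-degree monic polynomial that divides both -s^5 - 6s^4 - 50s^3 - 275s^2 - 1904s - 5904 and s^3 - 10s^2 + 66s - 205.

Apply the Euclidean algorithm:
  -s^5 - 6s^4 - 50s^3 - 275s^2 - 1904s - 5904 = (-s^2 - 16s - 144)(s^3 - 10s^2 + 66s - 205) + (-864s^2 + 4320s - 35424)
  s^3 - 10s^2 + 66s - 205 = (-(1/864)s + 5/864)(-864s^2 + 4320s - 35424) + (0)
Last nonzero remainder: -864s^2 + 4320s - 35424. Dividing through by -864 gives the monic gcd s^2 - 5s + 41.

s^2 - 5s + 41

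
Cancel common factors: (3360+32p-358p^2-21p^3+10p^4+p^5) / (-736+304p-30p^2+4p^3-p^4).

(-210-107p-18p^2-p^3)/(46+4p+p^2)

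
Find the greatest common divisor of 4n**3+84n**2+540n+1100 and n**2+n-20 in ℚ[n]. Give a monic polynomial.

n+5

Repeated division with remainder:
  4n**3+84n**2+540n+1100 = (4n+80)(n**2+n-20) + (540n+2700)
  n**2+n-20 = ((1/540)n-1/135)(540n+2700) + (0)
Last nonzero remainder: 540n+2700. Dividing through by 540 gives the monic gcd n+5.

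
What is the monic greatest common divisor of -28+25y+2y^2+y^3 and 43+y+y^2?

1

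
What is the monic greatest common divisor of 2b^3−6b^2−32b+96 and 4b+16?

Repeated division with remainder:
  2b^3−6b^2−32b+96 = ((1/2)b^2−(7/2)b+6)(4b+16) + (0)
Last nonzero remainder: 4b+16. Dividing through by 4 gives the monic gcd b+4.

b+4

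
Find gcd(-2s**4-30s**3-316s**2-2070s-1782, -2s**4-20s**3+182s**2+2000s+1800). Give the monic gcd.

s**2+10s+9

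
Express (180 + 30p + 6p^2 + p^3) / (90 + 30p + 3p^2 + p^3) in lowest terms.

Repeated division with remainder:
  p^3 + 6p^2 + 30p + 180 = (p^3 + 3p^2 + 30p + 90) + (3p^2 + 90)
  p^3 + 3p^2 + 30p + 90 = ((1/3)p + 1)(3p^2 + 90) + (0)
Last nonzero remainder: 3p^2 + 90. Dividing through by 3 gives the monic gcd p^2 + 30.
Cancel p^2 + 30 from numerator and denominator to get the reduced form.

(6 + p)/(3 + p)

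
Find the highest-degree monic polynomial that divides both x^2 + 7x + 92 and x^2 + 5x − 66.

1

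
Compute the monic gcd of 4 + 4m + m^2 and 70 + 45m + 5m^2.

Repeated division with remainder:
  m^2 + 4m + 4 = (1/5)(5m^2 + 45m + 70) + (-5m - 10)
  5m^2 + 45m + 70 = (-m - 7)(-5m - 10) + (0)
Last nonzero remainder: -5m - 10. Dividing through by -5 gives the monic gcd m + 2.

2 + m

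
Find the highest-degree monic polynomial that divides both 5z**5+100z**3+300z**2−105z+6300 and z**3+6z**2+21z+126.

z**2+21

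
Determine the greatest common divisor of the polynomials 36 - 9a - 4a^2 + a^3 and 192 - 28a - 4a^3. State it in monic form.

-3 + a

Apply the Euclidean algorithm:
  a^3 - 4a^2 - 9a + 36 = (-1/4)(-4a^3 - 28a + 192) + (-4a^2 - 16a + 84)
  -4a^3 - 28a + 192 = (a - 4)(-4a^2 - 16a + 84) + (-176a + 528)
  -4a^2 - 16a + 84 = ((1/44)a + 7/44)(-176a + 528) + (0)
Last nonzero remainder: -176a + 528. Dividing through by -176 gives the monic gcd a - 3.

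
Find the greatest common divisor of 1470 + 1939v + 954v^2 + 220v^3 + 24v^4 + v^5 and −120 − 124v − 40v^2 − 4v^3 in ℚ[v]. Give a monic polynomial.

Apply the Euclidean algorithm:
  v^5 + 24v^4 + 220v^3 + 954v^2 + 1939v + 1470 = (−(1/4)v^2 − (7/2)v − 49/4)(−4v^3 − 40v^2 − 124v − 120) + (0)
Last nonzero remainder: −4v^3 − 40v^2 − 124v − 120. Dividing through by −4 gives the monic gcd v^3 + 10v^2 + 31v + 30.

30 + 31v + 10v^2 + v^3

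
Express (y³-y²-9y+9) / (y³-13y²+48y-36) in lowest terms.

(y²-9)/(y²-12y+36)

By polynomial division,
  y³-y²-9y+9 = (y³-13y²+48y-36) + (12y²-57y+45)
  y³-13y²+48y-36 = ((1/12)y-11/16)(12y²-57y+45) + ((81/16)y-81/16)
  12y²-57y+45 = ((64/27)y-80/9)((81/16)y-81/16) + (0)
Last nonzero remainder: (81/16)y-81/16. Dividing through by 81/16 gives the monic gcd y-1.
Cancel y-1 from numerator and denominator to get the reduced form.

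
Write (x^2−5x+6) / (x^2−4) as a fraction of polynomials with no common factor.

(x−3)/(x+2)

By polynomial division,
  x^2−5x+6 = (x^2−4) + (−5x+10)
  x^2−4 = (−(1/5)x−2/5)(−5x+10) + (0)
Last nonzero remainder: −5x+10. Dividing through by −5 gives the monic gcd x−2.
Cancel x−2 from numerator and denominator to get the reduced form.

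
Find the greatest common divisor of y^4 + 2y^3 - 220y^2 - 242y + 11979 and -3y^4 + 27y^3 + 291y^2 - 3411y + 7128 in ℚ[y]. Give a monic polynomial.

Repeated division with remainder:
  y^4 + 2y^3 - 220y^2 - 242y + 11979 = (-1/3)(-3y^4 + 27y^3 + 291y^2 - 3411y + 7128) + (11y^3 - 123y^2 - 1379y + 14355)
  -3y^4 + 27y^3 + 291y^2 - 3411y + 7128 = (-(3/11)y - 72/121)(11y^3 - 123y^2 - 1379y + 14355) + (-(19152/121)y^2 - (38304/121)y + 172368/11)
  11y^3 - 123y^2 - 1379y + 14355 = (-(1331/19152)y + 17545/19152)(-(19152/121)y^2 - (38304/121)y + 172368/11) + (0)
Last nonzero remainder: -(19152/121)y^2 - (38304/121)y + 172368/11. Dividing through by -19152/121 gives the monic gcd y^2 + 2y - 99.

y^2 + 2y - 99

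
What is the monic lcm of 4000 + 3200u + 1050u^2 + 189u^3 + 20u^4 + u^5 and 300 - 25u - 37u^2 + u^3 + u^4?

60000 + 16000u - 5850u^2 - 2365u^3 - 162u^4 + 44u^5 + 12u^6 + u^7

Apply the Euclidean algorithm:
  u^5 + 20u^4 + 189u^3 + 1050u^2 + 3200u + 4000 = (u + 19)(u^4 + u^3 - 37u^2 - 25u + 300) + (207u^3 + 1778u^2 + 3375u - 1700)
  u^4 + u^3 - 37u^2 - 25u + 300 = ((1/207)u - 1571/42849)(207u^3 + 1778u^2 + 3375u - 1700) + ((509200/42849)u^2 + (509200/4761)u + 10184000/42849)
  207u^3 + 1778u^2 + 3375u - 1700 = ((8869743/509200)u - 728433/101840)((509200/42849)u^2 + (509200/4761)u + 10184000/42849) + (0)
Last nonzero remainder: (509200/42849)u^2 + (509200/4761)u + 10184000/42849. Dividing through by 509200/42849 gives the monic gcd u^2 + 9u + 20.
Then lcm(f, g) = f·g / gcd(f, g); expanding and making the result monic gives the answer.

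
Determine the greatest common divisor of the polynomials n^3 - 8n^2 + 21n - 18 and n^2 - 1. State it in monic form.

1

By polynomial division,
  n^3 - 8n^2 + 21n - 18 = (n - 8)(n^2 - 1) + (22n - 26)
  n^2 - 1 = ((1/22)n + 13/242)(22n - 26) + (48/121)
  22n - 26 = ((1331/24)n - 1573/24)(48/121) + (0)
The last nonzero remainder is the constant 48/121, so the polynomials are coprime and gcd = 1.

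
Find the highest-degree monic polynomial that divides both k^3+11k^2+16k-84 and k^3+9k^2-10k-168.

k^2+13k+42

Euclidean algorithm in ℚ[k]:
  k^3+11k^2+16k-84 = (k^3+9k^2-10k-168) + (2k^2+26k+84)
  k^3+9k^2-10k-168 = ((1/2)k-2)(2k^2+26k+84) + (0)
Last nonzero remainder: 2k^2+26k+84. Dividing through by 2 gives the monic gcd k^2+13k+42.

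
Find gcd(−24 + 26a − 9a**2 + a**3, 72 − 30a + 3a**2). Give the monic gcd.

−4 + a

Apply the Euclidean algorithm:
  a**3 − 9a**2 + 26a − 24 = ((1/3)a + 1/3)(3a**2 − 30a + 72) + (12a − 48)
  3a**2 − 30a + 72 = ((1/4)a − 3/2)(12a − 48) + (0)
Last nonzero remainder: 12a − 48. Dividing through by 12 gives the monic gcd a − 4.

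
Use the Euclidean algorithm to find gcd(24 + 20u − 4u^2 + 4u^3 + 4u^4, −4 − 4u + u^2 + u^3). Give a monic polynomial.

2 + 3u + u^2

Repeated division with remainder:
  4u^4 + 4u^3 − 4u^2 + 20u + 24 = (4u)(u^3 + u^2 − 4u − 4) + (12u^2 + 36u + 24)
  u^3 + u^2 − 4u − 4 = ((1/12)u − 1/6)(12u^2 + 36u + 24) + (0)
Last nonzero remainder: 12u^2 + 36u + 24. Dividing through by 12 gives the monic gcd u^2 + 3u + 2.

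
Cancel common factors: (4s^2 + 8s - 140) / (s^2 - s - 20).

(4s + 28)/(s + 4)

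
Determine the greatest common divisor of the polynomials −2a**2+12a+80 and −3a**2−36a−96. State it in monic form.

a+4

Euclidean algorithm in ℚ[a]:
  −2a**2+12a+80 = (2/3)(−3a**2−36a−96) + (36a+144)
  −3a**2−36a−96 = (−(1/12)a−2/3)(36a+144) + (0)
Last nonzero remainder: 36a+144. Dividing through by 36 gives the monic gcd a+4.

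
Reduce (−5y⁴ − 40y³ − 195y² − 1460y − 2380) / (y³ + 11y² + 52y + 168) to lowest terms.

Euclidean algorithm in ℚ[y]:
  −5y⁴ − 40y³ − 195y² − 1460y − 2380 = (−5y + 15)(y³ + 11y² + 52y + 168) + (−100y² − 1400y − 4900)
  y³ + 11y² + 52y + 168 = (−(1/100)y + 3/100)(−100y² − 1400y − 4900) + (45y + 315)
  −100y² − 1400y − 4900 = (−(20/9)y − 140/9)(45y + 315) + (0)
Last nonzero remainder: 45y + 315. Dividing through by 45 gives the monic gcd y + 7.
Cancel y + 7 from numerator and denominator to get the reduced form.

(−5y³ − 5y² − 160y − 340)/(y² + 4y + 24)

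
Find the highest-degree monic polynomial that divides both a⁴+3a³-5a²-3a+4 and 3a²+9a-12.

Repeated division with remainder:
  a⁴+3a³-5a²-3a+4 = ((1/3)a²-1/3)(3a²+9a-12) + (0)
Last nonzero remainder: 3a²+9a-12. Dividing through by 3 gives the monic gcd a²+3a-4.

a²+3a-4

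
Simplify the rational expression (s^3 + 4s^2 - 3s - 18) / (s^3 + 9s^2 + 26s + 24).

(s^2 + s - 6)/(s^2 + 6s + 8)

Repeated division with remainder:
  s^3 + 4s^2 - 3s - 18 = (s^3 + 9s^2 + 26s + 24) + (-5s^2 - 29s - 42)
  s^3 + 9s^2 + 26s + 24 = (-(1/5)s - 16/25)(-5s^2 - 29s - 42) + (-(24/25)s - 72/25)
  -5s^2 - 29s - 42 = ((125/24)s + 175/12)(-(24/25)s - 72/25) + (0)
Last nonzero remainder: -(24/25)s - 72/25. Dividing through by -24/25 gives the monic gcd s + 3.
Cancel s + 3 from numerator and denominator to get the reduced form.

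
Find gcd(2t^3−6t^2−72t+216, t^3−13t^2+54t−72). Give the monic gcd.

Euclidean algorithm in ℚ[t]:
  2t^3−6t^2−72t+216 = (2)(t^3−13t^2+54t−72) + (20t^2−180t+360)
  t^3−13t^2+54t−72 = ((1/20)t−1/5)(20t^2−180t+360) + (0)
Last nonzero remainder: 20t^2−180t+360. Dividing through by 20 gives the monic gcd t^2−9t+18.

t^2−9t+18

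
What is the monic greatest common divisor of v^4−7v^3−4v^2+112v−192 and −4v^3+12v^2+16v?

v−4

Euclidean algorithm in ℚ[v]:
  v^4−7v^3−4v^2+112v−192 = (−(1/4)v+1)(−4v^3+12v^2+16v) + (−12v^2+96v−192)
  −4v^3+12v^2+16v = ((1/3)v+5/3)(−12v^2+96v−192) + (−80v+320)
  −12v^2+96v−192 = ((3/20)v−3/5)(−80v+320) + (0)
Last nonzero remainder: −80v+320. Dividing through by −80 gives the monic gcd v−4.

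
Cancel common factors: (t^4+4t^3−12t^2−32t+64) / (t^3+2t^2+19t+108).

(t^3−12t+16)/(t^2−2t+27)

By polynomial division,
  t^4+4t^3−12t^2−32t+64 = (t+2)(t^3+2t^2+19t+108) + (−35t^2−178t−152)
  t^3+2t^2+19t+108 = (−(1/35)t+108/1225)(−35t^2−178t−152) + ((37179/1225)t+148716/1225)
  −35t^2−178t−152 = (−(42875/37179)t−46550/37179)((37179/1225)t+148716/1225) + (0)
Last nonzero remainder: (37179/1225)t+148716/1225. Dividing through by 37179/1225 gives the monic gcd t+4.
Cancel t+4 from numerator and denominator to get the reduced form.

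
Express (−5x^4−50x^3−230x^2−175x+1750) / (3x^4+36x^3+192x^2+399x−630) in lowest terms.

Repeated division with remainder:
  −5x^4−50x^3−230x^2−175x+1750 = (−5/3)(3x^4+36x^3+192x^2+399x−630) + (10x^3+90x^2+490x+700)
  3x^4+36x^3+192x^2+399x−630 = ((3/10)x+9/10)(10x^3+90x^2+490x+700) + (−36x^2−252x−1260)
  10x^3+90x^2+490x+700 = (−(5/18)x−5/9)(−36x^2−252x−1260) + (0)
Last nonzero remainder: −36x^2−252x−1260. Dividing through by −36 gives the monic gcd x^2+7x+35.
Cancel x^2+7x+35 from numerator and denominator to get the reduced form.

(−5x^2−15x+50)/(3x^2+15x−18)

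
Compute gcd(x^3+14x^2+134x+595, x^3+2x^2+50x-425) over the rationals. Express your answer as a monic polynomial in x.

x^2+7x+85

Apply the Euclidean algorithm:
  x^3+14x^2+134x+595 = (x^3+2x^2+50x-425) + (12x^2+84x+1020)
  x^3+2x^2+50x-425 = ((1/12)x-5/12)(12x^2+84x+1020) + (0)
Last nonzero remainder: 12x^2+84x+1020. Dividing through by 12 gives the monic gcd x^2+7x+85.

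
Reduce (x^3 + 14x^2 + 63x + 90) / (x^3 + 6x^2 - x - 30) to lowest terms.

(x + 6)/(x - 2)

By polynomial division,
  x^3 + 14x^2 + 63x + 90 = (x^3 + 6x^2 - x - 30) + (8x^2 + 64x + 120)
  x^3 + 6x^2 - x - 30 = ((1/8)x - 1/4)(8x^2 + 64x + 120) + (0)
Last nonzero remainder: 8x^2 + 64x + 120. Dividing through by 8 gives the monic gcd x^2 + 8x + 15.
Cancel x^2 + 8x + 15 from numerator and denominator to get the reduced form.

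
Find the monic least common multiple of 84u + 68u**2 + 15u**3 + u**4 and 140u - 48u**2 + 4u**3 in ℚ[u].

2940u + 1372u**2 - 207u**3 - 77u**4 + 3u**5 + u**6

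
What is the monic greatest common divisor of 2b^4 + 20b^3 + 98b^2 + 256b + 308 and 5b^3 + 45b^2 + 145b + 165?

Repeated division with remainder:
  2b^4 + 20b^3 + 98b^2 + 256b + 308 = ((2/5)b + 2/5)(5b^3 + 45b^2 + 145b + 165) + (22b^2 + 132b + 242)
  5b^3 + 45b^2 + 145b + 165 = ((5/22)b + 15/22)(22b^2 + 132b + 242) + (0)
Last nonzero remainder: 22b^2 + 132b + 242. Dividing through by 22 gives the monic gcd b^2 + 6b + 11.

b^2 + 6b + 11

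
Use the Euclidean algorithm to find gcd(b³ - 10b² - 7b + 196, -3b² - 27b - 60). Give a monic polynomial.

b + 4

Apply the Euclidean algorithm:
  b³ - 10b² - 7b + 196 = (-(1/3)b + 19/3)(-3b² - 27b - 60) + (144b + 576)
  -3b² - 27b - 60 = (-(1/48)b - 5/48)(144b + 576) + (0)
Last nonzero remainder: 144b + 576. Dividing through by 144 gives the monic gcd b + 4.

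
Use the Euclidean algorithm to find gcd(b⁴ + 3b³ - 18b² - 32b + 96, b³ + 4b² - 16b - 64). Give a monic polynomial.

b² + 8b + 16

Euclidean algorithm in ℚ[b]:
  b⁴ + 3b³ - 18b² - 32b + 96 = (b - 1)(b³ + 4b² - 16b - 64) + (2b² + 16b + 32)
  b³ + 4b² - 16b - 64 = ((1/2)b - 2)(2b² + 16b + 32) + (0)
Last nonzero remainder: 2b² + 16b + 32. Dividing through by 2 gives the monic gcd b² + 8b + 16.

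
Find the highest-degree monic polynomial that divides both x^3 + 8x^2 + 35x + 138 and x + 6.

By polynomial division,
  x^3 + 8x^2 + 35x + 138 = (x^2 + 2x + 23)(x + 6) + (0)
The last nonzero remainder x + 6 is already monic.

x + 6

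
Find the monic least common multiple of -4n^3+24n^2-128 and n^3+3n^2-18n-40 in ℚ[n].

n^4-n^3-30n^2+32n+160

Apply the Euclidean algorithm:
  -4n^3+24n^2-128 = (-4)(n^3+3n^2-18n-40) + (36n^2-72n-288)
  n^3+3n^2-18n-40 = ((1/36)n+5/36)(36n^2-72n-288) + (0)
Last nonzero remainder: 36n^2-72n-288. Dividing through by 36 gives the monic gcd n^2-2n-8.
Then lcm(f, g) = f·g / gcd(f, g); expanding and making the result monic gives the answer.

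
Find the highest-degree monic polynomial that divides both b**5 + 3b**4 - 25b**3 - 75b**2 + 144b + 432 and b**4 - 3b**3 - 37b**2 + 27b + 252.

b**3 + 4b**2 - 9b - 36

Euclidean algorithm in ℚ[b]:
  b**5 + 3b**4 - 25b**3 - 75b**2 + 144b + 432 = (b + 6)(b**4 - 3b**3 - 37b**2 + 27b + 252) + (30b**3 + 120b**2 - 270b - 1080)
  b**4 - 3b**3 - 37b**2 + 27b + 252 = ((1/30)b - 7/30)(30b**3 + 120b**2 - 270b - 1080) + (0)
Last nonzero remainder: 30b**3 + 120b**2 - 270b - 1080. Dividing through by 30 gives the monic gcd b**3 + 4b**2 - 9b - 36.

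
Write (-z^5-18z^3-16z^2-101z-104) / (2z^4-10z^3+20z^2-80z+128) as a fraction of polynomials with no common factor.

By polynomial division,
  -z^5-18z^3-16z^2-101z-104 = (-(1/2)z-5/2)(2z^4-10z^3+20z^2-80z+128) + (-33z^3-6z^2-237z+216)
  2z^4-10z^3+20z^2-80z+128 = (-(2/33)z+38/121)(-33z^3-6z^2-237z+216) + ((910/121)z^2+(910/121)z+7280/121)
  -33z^3-6z^2-237z+216 = (-(3993/910)z+3267/910)((910/121)z^2+(910/121)z+7280/121) + (0)
Last nonzero remainder: (910/121)z^2+(910/121)z+7280/121. Dividing through by 910/121 gives the monic gcd z^2+z+8.
Cancel z^2+z+8 from numerator and denominator to get the reduced form.

(-z^3+z^2-11z-13)/(2z^2-12z+16)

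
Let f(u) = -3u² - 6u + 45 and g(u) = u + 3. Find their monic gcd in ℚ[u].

By polynomial division,
  -3u² - 6u + 45 = (-3u + 3)(u + 3) + (36)
  u + 3 = ((1/36)u + 1/12)(36) + (0)
The last nonzero remainder is the constant 36, so the polynomials are coprime and gcd = 1.

1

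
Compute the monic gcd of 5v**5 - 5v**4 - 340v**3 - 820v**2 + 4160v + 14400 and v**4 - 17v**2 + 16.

Apply the Euclidean algorithm:
  5v**5 - 5v**4 - 340v**3 - 820v**2 + 4160v + 14400 = (5v - 5)(v**4 - 17v**2 + 16) + (-255v**3 - 905v**2 + 4080v + 14480)
  v**4 - 17v**2 + 16 = (-(1/255)v + 181/13005)(-255v**3 - 905v**2 + 4080v + 14480) + ((30160/2601)v**2 - 482560/2601)
  -255v**3 - 905v**2 + 4080v + 14480 = (-(132651/6032)v - 470781/6032)((30160/2601)v**2 - 482560/2601) + (0)
Last nonzero remainder: (30160/2601)v**2 - 482560/2601. Dividing through by 30160/2601 gives the monic gcd v**2 - 16.

v**2 - 16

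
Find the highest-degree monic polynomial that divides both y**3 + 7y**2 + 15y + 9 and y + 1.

By polynomial division,
  y**3 + 7y**2 + 15y + 9 = (y**2 + 6y + 9)(y + 1) + (0)
The last nonzero remainder y + 1 is already monic.

y + 1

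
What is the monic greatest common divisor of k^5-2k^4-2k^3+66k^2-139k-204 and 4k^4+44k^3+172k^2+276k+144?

Repeated division with remainder:
  k^5-2k^4-2k^3+66k^2-139k-204 = ((1/4)k-13/4)(4k^4+44k^3+172k^2+276k+144) + (98k^3+556k^2+722k+264)
  4k^4+44k^3+172k^2+276k+144 = ((2/49)k+522/2401)(98k^3+556k^2+722k+264) + ((51984/2401)k^2+(259920/2401)k+207936/2401)
  98k^3+556k^2+722k+264 = ((117649/25992)k+26411/8664)((51984/2401)k^2+(259920/2401)k+207936/2401) + (0)
Last nonzero remainder: (51984/2401)k^2+(259920/2401)k+207936/2401. Dividing through by 51984/2401 gives the monic gcd k^2+5k+4.

k^2+5k+4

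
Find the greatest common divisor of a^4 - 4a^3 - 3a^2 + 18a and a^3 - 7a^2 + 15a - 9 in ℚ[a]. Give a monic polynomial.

a^2 - 6a + 9

Apply the Euclidean algorithm:
  a^4 - 4a^3 - 3a^2 + 18a = (a + 3)(a^3 - 7a^2 + 15a - 9) + (3a^2 - 18a + 27)
  a^3 - 7a^2 + 15a - 9 = ((1/3)a - 1/3)(3a^2 - 18a + 27) + (0)
Last nonzero remainder: 3a^2 - 18a + 27. Dividing through by 3 gives the monic gcd a^2 - 6a + 9.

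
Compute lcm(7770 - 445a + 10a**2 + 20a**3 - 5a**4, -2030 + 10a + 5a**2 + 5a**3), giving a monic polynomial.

Repeated division with remainder:
  -5a**4 + 20a**3 + 10a**2 - 445a + 7770 = (-a + 5)(5a**3 + 5a**2 + 10a - 2030) + (-5a**2 - 2525a + 17920)
  5a**3 + 5a**2 + 10a - 2030 = (-a + 504)(-5a**2 - 2525a + 17920) + (1290530a - 9033710)
  -5a**2 - 2525a + 17920 = (-(1/258106)a - 256/129053)(1290530a - 9033710) + (0)
Last nonzero remainder: 1290530a - 9033710. Dividing through by 1290530 gives the monic gcd a - 7.
Then lcm(f, g) = f·g / gcd(f, g); expanding and making the result monic gives the answer.

-90132 - 7270a - 958a**2 - 159a**3 + 24a**4 + 4a**5 + a**6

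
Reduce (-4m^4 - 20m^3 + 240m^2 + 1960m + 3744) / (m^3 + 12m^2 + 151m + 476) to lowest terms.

(-4m^3 - 4m^2 + 256m + 936)/(m^2 + 8m + 119)

Euclidean algorithm in ℚ[m]:
  -4m^4 - 20m^3 + 240m^2 + 1960m + 3744 = (-4m + 28)(m^3 + 12m^2 + 151m + 476) + (508m^2 - 364m - 9584)
  m^3 + 12m^2 + 151m + 476 = ((1/508)m + 1615/64516)(508m^2 - 364m - 9584) + ((2886736/16129)m + 11546944/16129)
  508m^2 - 364m - 9584 = ((2048383/721684)m - 9661271/721684)((2886736/16129)m + 11546944/16129) + (0)
Last nonzero remainder: (2886736/16129)m + 11546944/16129. Dividing through by 2886736/16129 gives the monic gcd m + 4.
Cancel m + 4 from numerator and denominator to get the reduced form.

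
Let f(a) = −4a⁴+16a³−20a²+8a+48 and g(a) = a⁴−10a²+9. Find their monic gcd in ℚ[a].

a²−2a−3

Apply the Euclidean algorithm:
  −4a⁴+16a³−20a²+8a+48 = (−4)(a⁴−10a²+9) + (16a³−60a²+8a+84)
  a⁴−10a²+9 = ((1/16)a+15/64)(16a³−60a²+8a+84) + ((57/16)a²−(57/8)a−171/16)
  16a³−60a²+8a+84 = ((256/57)a−448/57)((57/16)a²−(57/8)a−171/16) + (0)
Last nonzero remainder: (57/16)a²−(57/8)a−171/16. Dividing through by 57/16 gives the monic gcd a²−2a−3.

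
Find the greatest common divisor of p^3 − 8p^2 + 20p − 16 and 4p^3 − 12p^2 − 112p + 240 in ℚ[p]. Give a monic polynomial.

p − 2

Apply the Euclidean algorithm:
  p^3 − 8p^2 + 20p − 16 = (1/4)(4p^3 − 12p^2 − 112p + 240) + (−5p^2 + 48p − 76)
  4p^3 − 12p^2 − 112p + 240 = (−(4/5)p − 132/25)(−5p^2 + 48p − 76) + ((2016/25)p − 4032/25)
  −5p^2 + 48p − 76 = (−(125/2016)p + 475/1008)((2016/25)p − 4032/25) + (0)
Last nonzero remainder: (2016/25)p − 4032/25. Dividing through by 2016/25 gives the monic gcd p − 2.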